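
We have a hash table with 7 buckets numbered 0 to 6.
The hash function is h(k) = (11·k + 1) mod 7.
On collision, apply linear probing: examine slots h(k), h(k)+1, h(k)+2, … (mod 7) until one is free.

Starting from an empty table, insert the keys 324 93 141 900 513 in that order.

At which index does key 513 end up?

324 hashes to 2; slot 2 is free => place at 2.
93 hashes to 2; 2 taken => place at 3.
141 hashes to 5; slot 5 is free => place at 5.
900 hashes to 3; 3 taken => place at 4.
513 hashes to 2; 2,3,4,5 taken => place at 6.
Table: [—, —, 324, 93, 900, 141, 513]

6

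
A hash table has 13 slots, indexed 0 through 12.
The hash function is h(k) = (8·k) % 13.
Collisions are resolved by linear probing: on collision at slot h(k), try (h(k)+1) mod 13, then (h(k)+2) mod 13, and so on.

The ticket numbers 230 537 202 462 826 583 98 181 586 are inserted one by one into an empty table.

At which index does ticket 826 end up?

8

230: h=7 => slot 7
537: h=6 => slot 6
202: h=4 => slot 4
462: h=4, probe 4,5 => slot 5
826: h=4, probe 4,5,6,7,8 => slot 8
583: h=10 => slot 10
98: h=4, probe 4,5,6,7,8,9 => slot 9
181: h=5, probe 5,6,7,8,9,10,11 => slot 11
586: h=8, probe 8,9,10,11,12 => slot 12
Table: [—, —, —, —, 202, 462, 537, 230, 826, 98, 583, 181, 586]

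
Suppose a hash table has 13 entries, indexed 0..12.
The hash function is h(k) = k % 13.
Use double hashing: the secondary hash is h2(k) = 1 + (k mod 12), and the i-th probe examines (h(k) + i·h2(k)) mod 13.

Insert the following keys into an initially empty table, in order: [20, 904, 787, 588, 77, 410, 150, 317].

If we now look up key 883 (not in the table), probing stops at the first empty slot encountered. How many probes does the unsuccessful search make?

20 hashes to 7; slot 7 is free → place at 7.
904 hashes to 7, h2=5; 7 taken → place at 12.
787 hashes to 7, h2=8; 7 taken → place at 2.
588 hashes to 3; slot 3 is free → place at 3.
77 hashes to 12, h2=6; 12 taken → place at 5.
410 hashes to 7, h2=3; 7 taken → place at 10.
150 hashes to 7, h2=7; 7 taken → place at 1.
317 hashes to 5, h2=6; 5 taken → place at 11.
Table: [—, 150, 787, 588, —, 77, —, 20, —, —, 410, 317, 904]
Lookup 883: h=12, h2=8, probe 12,7,2,10,5,0 → slot 0 empty, not found.

6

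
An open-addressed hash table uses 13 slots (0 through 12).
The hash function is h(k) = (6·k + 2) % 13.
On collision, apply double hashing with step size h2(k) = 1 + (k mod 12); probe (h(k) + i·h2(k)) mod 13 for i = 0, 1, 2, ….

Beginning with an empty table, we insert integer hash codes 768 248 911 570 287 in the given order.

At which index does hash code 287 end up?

6

768: h=8 → slot 8
248: h=8, h2=9, probe 8,4 → slot 4
911: h=8, h2=12, probe 8,7 → slot 7
570: h=3 → slot 3
287: h=8, h2=12, probe 8,7,6 → slot 6
Table: [∅, ∅, ∅, 570, 248, ∅, 287, 911, 768, ∅, ∅, ∅, ∅]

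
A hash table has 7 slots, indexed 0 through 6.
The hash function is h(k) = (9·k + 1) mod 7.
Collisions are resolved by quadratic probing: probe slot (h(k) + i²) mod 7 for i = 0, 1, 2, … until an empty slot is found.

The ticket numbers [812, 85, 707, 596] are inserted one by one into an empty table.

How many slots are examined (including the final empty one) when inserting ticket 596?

Insert 812: h=1, slot 1 empty => index 1.
Insert 85: h=3, slot 3 empty => index 3.
Insert 707: h=1, slot 1 occupied => index 2.
Insert 596: h=3, slot 3 occupied => index 4.
Table: [—, 812, 707, 85, 596, —, —]

2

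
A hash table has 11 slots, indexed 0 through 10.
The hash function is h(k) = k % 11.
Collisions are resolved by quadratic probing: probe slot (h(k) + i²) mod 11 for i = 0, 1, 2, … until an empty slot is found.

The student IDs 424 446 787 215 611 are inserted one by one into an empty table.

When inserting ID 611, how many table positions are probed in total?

Insert 424: h=6, slot 6 empty => index 6.
Insert 446: h=6, slot 6 occupied => index 7.
Insert 787: h=6, slots 6,7 occupied => index 10.
Insert 215: h=6, slots 6,7,10 occupied => index 4.
Insert 611: h=6, slots 6,7,10,4 occupied => index 0.
Table: [611, _, _, _, 215, _, 424, 446, _, _, 787]

5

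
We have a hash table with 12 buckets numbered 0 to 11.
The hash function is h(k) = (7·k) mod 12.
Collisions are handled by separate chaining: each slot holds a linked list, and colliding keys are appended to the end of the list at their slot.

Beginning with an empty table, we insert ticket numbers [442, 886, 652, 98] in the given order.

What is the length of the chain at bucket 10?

442 -> bucket 10
886 -> bucket 10 (collision)
652 -> bucket 4
98 -> bucket 2
Final buckets:
0: -
1: -
2: 98
3: -
4: 652
5: -
6: -
7: -
8: -
9: -
10: 442 -> 886
11: -

2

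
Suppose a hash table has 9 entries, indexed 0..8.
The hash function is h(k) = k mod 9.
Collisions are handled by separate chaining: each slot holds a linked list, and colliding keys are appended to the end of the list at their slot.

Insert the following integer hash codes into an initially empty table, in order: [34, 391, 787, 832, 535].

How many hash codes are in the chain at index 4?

Insert 34: h=7, bucket 7 empty → new chain.
Insert 391: h=4, bucket 4 empty → new chain.
Insert 787: h=4, bucket 4 nonempty → append to chain.
Insert 832: h=4, bucket 4 nonempty → append to chain.
Insert 535: h=4, bucket 4 nonempty → append to chain.
Final buckets:
0: _
1: _
2: _
3: _
4: 391 -> 787 -> 832 -> 535
5: _
6: _
7: 34
8: _

4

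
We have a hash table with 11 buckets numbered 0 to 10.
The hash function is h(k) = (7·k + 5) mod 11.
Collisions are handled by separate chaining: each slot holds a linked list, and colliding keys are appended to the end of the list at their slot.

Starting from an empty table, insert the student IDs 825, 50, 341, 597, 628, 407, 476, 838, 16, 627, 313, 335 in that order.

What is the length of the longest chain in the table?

4

Insert 825: h=5, bucket 5 empty → new chain.
Insert 50: h=3, bucket 3 empty → new chain.
Insert 341: h=5, bucket 5 nonempty → append to chain.
Insert 597: h=4, bucket 4 empty → new chain.
Insert 628: h=1, bucket 1 empty → new chain.
Insert 407: h=5, bucket 5 nonempty → append to chain.
Insert 476: h=4, bucket 4 nonempty → append to chain.
Insert 838: h=8, bucket 8 empty → new chain.
Insert 16: h=7, bucket 7 empty → new chain.
Insert 627: h=5, bucket 5 nonempty → append to chain.
Insert 313: h=7, bucket 7 nonempty → append to chain.
Insert 335: h=7, bucket 7 nonempty → append to chain.
Final buckets:
0: —
1: 628
2: —
3: 50
4: 597 -> 476
5: 825 -> 341 -> 407 -> 627
6: —
7: 16 -> 313 -> 335
8: 838
9: —
10: —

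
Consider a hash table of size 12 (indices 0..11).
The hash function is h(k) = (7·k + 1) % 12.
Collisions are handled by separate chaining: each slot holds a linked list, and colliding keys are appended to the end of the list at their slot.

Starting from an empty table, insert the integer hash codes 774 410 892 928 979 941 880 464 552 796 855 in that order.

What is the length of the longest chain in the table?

4

Insert 774: h=7, bucket 7 empty -> new chain.
Insert 410: h=3, bucket 3 empty -> new chain.
Insert 892: h=5, bucket 5 empty -> new chain.
Insert 928: h=5, bucket 5 nonempty -> append to chain.
Insert 979: h=2, bucket 2 empty -> new chain.
Insert 941: h=0, bucket 0 empty -> new chain.
Insert 880: h=5, bucket 5 nonempty -> append to chain.
Insert 464: h=9, bucket 9 empty -> new chain.
Insert 552: h=1, bucket 1 empty -> new chain.
Insert 796: h=5, bucket 5 nonempty -> append to chain.
Insert 855: h=10, bucket 10 empty -> new chain.
Final buckets:
0: 941
1: 552
2: 979
3: 410
4: -
5: 892 -> 928 -> 880 -> 796
6: -
7: 774
8: -
9: 464
10: 855
11: -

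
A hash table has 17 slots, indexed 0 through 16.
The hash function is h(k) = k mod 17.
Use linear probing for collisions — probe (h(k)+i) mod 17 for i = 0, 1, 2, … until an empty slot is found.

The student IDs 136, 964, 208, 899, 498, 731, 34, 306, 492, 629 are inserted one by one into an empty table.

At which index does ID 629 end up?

6

136: h=0 -> slot 0
964: h=12 -> slot 12
208: h=4 -> slot 4
899: h=15 -> slot 15
498: h=5 -> slot 5
731: h=0, probe 0,1 -> slot 1
34: h=0, probe 0,1,2 -> slot 2
306: h=0, probe 0,1,2,3 -> slot 3
492: h=16 -> slot 16
629: h=0, probe 0,1,2,3,4,5,6 -> slot 6
Table: [136, 731, 34, 306, 208, 498, 629, —, —, —, —, —, 964, —, —, 899, 492]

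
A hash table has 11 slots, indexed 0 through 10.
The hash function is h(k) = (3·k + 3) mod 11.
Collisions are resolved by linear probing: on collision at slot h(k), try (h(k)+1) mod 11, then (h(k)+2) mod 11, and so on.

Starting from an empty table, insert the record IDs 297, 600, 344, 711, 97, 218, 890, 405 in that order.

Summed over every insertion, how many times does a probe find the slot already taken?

8

297: h=3 → slot 3
600: h=10 → slot 10
344: h=1 → slot 1
711: h=2 → slot 2
97: h=8 → slot 8
218: h=8, probe 8,9 → slot 9
890: h=0 → slot 0
405: h=8, probe 8,9,10,0,1,2,3,4 → slot 4
Table: [890, 344, 711, 297, 405, -, -, -, 97, 218, 600]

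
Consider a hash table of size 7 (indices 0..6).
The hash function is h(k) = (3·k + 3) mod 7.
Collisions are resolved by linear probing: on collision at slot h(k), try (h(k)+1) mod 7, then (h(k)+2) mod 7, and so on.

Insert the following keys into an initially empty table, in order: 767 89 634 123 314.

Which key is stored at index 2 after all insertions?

634

767 hashes to 1; slot 1 is free → place at 1.
89 hashes to 4; slot 4 is free → place at 4.
634 hashes to 1; 1 taken → place at 2.
123 hashes to 1; 1,2 taken → place at 3.
314 hashes to 0; slot 0 is free → place at 0.
Table: [314, 767, 634, 123, 89, -, -]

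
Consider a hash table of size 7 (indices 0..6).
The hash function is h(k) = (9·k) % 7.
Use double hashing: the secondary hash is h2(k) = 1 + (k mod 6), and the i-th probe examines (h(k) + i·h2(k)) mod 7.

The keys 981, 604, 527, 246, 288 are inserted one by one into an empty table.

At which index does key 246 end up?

981 hashes to 2; slot 2 is free => place at 2.
604 hashes to 4; slot 4 is free => place at 4.
527 hashes to 4, h2=6; 4 taken => place at 3.
246 hashes to 2, h2=1; 2,3,4 taken => place at 5.
288 hashes to 2, h2=1; 2,3,4,5 taken => place at 6.
Table: [∅, ∅, 981, 527, 604, 246, 288]

5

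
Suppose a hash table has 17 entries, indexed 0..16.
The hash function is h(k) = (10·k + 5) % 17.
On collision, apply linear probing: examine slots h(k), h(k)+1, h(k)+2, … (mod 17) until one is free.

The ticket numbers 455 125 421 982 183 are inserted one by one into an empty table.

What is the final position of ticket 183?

2

455: h=16 => slot 16
125: h=14 => slot 14
421: h=16, probe 16,0 => slot 0
982: h=16, probe 16,0,1 => slot 1
183: h=16, probe 16,0,1,2 => slot 2
Table: [421, 982, 183, _, _, _, _, _, _, _, _, _, _, _, 125, _, 455]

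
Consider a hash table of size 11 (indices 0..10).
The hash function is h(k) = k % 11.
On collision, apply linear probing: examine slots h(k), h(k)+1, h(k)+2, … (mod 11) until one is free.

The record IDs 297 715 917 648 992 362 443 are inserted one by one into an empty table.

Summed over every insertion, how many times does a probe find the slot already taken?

7

297: h=0 → slot 0
715: h=0, probe 0,1 → slot 1
917: h=4 → slot 4
648: h=10 → slot 10
992: h=2 → slot 2
362: h=10, probe 10,0,1,2,3 → slot 3
443: h=3, probe 3,4,5 → slot 5
Table: [297, 715, 992, 362, 917, 443, _, _, _, _, 648]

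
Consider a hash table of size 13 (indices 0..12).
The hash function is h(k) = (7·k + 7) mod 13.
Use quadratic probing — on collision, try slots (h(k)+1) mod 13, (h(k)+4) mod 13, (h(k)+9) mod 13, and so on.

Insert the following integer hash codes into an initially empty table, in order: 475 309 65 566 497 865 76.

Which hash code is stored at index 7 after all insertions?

65

475 hashes to 4; slot 4 is free => place at 4.
309 hashes to 12; slot 12 is free => place at 12.
65 hashes to 7; slot 7 is free => place at 7.
566 hashes to 4; 4 taken => place at 5.
497 hashes to 2; slot 2 is free => place at 2.
865 hashes to 4; 4,5 taken => place at 8.
76 hashes to 6; slot 6 is free => place at 6.
Table: [_, _, 497, _, 475, 566, 76, 65, 865, _, _, _, 309]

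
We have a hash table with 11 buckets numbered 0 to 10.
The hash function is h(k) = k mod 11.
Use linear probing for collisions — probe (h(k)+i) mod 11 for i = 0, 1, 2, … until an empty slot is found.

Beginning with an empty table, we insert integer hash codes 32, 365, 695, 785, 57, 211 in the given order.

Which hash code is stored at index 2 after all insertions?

Insert 32: h=10, slot 10 empty -> index 10.
Insert 365: h=2, slot 2 empty -> index 2.
Insert 695: h=2, slot 2 occupied -> index 3.
Insert 785: h=4, slot 4 empty -> index 4.
Insert 57: h=2, slots 2,3,4 occupied -> index 5.
Insert 211: h=2, slots 2,3,4,5 occupied -> index 6.
Table: [_, _, 365, 695, 785, 57, 211, _, _, _, 32]

365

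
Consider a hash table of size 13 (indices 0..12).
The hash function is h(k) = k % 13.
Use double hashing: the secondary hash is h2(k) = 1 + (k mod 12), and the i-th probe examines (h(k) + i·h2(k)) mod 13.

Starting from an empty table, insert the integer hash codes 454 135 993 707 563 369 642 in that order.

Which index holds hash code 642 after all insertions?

Insert 454: h=12, slot 12 empty → index 12.
Insert 135: h=5, slot 5 empty → index 5.
Insert 993: h=5, h2=10, slot 5 occupied → index 2.
Insert 707: h=5, h2=12, slot 5 occupied → index 4.
Insert 563: h=4, h2=12, slot 4 occupied → index 3.
Insert 369: h=5, h2=10, slots 5,2,12 occupied → index 9.
Insert 642: h=5, h2=7, slots 5,12 occupied → index 6.
Table: [., ., 993, 563, 707, 135, 642, ., ., 369, ., ., 454]

6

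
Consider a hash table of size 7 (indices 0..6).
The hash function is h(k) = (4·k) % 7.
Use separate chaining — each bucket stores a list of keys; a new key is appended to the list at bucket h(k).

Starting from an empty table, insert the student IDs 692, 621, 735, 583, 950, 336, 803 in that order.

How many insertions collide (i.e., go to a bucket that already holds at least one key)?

692 -> bucket 3
621 -> bucket 6
735 -> bucket 0
583 -> bucket 1
950 -> bucket 6 (collision)
336 -> bucket 0 (collision)
803 -> bucket 6 (collision)
Final buckets:
0: 735 -> 336
1: 583
2: .
3: 692
4: .
5: .
6: 621 -> 950 -> 803

3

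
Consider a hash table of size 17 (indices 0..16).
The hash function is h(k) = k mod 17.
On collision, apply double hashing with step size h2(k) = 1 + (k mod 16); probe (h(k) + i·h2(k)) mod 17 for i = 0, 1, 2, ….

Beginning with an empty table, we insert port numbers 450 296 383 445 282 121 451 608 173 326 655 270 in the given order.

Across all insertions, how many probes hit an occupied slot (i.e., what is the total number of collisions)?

11

450: h=8 -> slot 8
296: h=7 -> slot 7
383: h=9 -> slot 9
445: h=3 -> slot 3
282: h=10 -> slot 10
121: h=2 -> slot 2
451: h=9, h2=4, probe 9,13 -> slot 13
608: h=13, h2=1, probe 13,14 -> slot 14
173: h=3, h2=14, probe 3,0 -> slot 0
326: h=3, h2=7, probe 3,10,0,7,14,4 -> slot 4
655: h=9, h2=16, probe 9,8,7,6 -> slot 6
270: h=15 -> slot 15
Table: [173, —, 121, 445, 326, —, 655, 296, 450, 383, 282, —, —, 451, 608, 270, —]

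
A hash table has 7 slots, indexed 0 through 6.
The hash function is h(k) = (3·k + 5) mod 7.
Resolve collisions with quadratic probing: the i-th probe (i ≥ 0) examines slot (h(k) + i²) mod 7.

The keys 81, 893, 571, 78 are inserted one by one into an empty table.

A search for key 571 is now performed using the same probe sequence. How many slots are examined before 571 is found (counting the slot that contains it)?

81: h=3 -> slot 3
893: h=3, probe 3,4 -> slot 4
571: h=3, probe 3,4,0 -> slot 0
78: h=1 -> slot 1
Table: [571, 78, _, 81, 893, _, _]
Lookup 571: h=3, probe 3,4,0 → found at 0.

3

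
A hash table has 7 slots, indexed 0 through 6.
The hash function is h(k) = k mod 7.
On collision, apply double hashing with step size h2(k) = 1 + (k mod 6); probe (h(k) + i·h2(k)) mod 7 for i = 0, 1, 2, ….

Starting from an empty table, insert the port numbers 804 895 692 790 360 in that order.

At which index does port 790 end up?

4

Insert 804: h=6, slot 6 empty → index 6.
Insert 895: h=6, h2=2, slot 6 occupied → index 1.
Insert 692: h=6, h2=3, slot 6 occupied → index 2.
Insert 790: h=6, h2=5, slot 6 occupied → index 4.
Insert 360: h=3, slot 3 empty → index 3.
Table: [-, 895, 692, 360, 790, -, 804]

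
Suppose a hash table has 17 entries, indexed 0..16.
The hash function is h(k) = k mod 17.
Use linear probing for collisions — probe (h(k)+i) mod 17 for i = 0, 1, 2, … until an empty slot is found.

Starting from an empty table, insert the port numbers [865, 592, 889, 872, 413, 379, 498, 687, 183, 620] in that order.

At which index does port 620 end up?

865: h=15 -> slot 15
592: h=14 -> slot 14
889: h=5 -> slot 5
872: h=5, probe 5,6 -> slot 6
413: h=5, probe 5,6,7 -> slot 7
379: h=5, probe 5,6,7,8 -> slot 8
498: h=5, probe 5,6,7,8,9 -> slot 9
687: h=7, probe 7,8,9,10 -> slot 10
183: h=13 -> slot 13
620: h=8, probe 8,9,10,11 -> slot 11
Table: [-, -, -, -, -, 889, 872, 413, 379, 498, 687, 620, -, 183, 592, 865, -]

11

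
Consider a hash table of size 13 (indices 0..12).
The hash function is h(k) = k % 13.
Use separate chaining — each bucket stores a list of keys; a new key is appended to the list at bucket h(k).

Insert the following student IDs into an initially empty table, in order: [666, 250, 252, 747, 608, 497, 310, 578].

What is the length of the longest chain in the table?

3

666 → bucket 3
250 → bucket 3 (collision)
252 → bucket 5
747 → bucket 6
608 → bucket 10
497 → bucket 3 (collision)
310 → bucket 11
578 → bucket 6 (collision)
Final buckets:
0: _
1: _
2: _
3: 666 -> 250 -> 497
4: _
5: 252
6: 747 -> 578
7: _
8: _
9: _
10: 608
11: 310
12: _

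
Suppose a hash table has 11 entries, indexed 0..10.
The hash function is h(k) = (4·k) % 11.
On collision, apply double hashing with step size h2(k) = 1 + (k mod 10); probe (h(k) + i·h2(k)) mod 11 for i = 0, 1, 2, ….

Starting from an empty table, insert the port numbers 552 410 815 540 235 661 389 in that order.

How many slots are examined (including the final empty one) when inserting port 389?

Insert 552: h=8, slot 8 empty => index 8.
Insert 410: h=1, slot 1 empty => index 1.
Insert 815: h=4, slot 4 empty => index 4.
Insert 540: h=4, h2=1, slot 4 occupied => index 5.
Insert 235: h=5, h2=6, slot 5 occupied => index 0.
Insert 661: h=4, h2=2, slot 4 occupied => index 6.
Insert 389: h=5, h2=10, slots 5,4 occupied => index 3.
Table: [235, 410, ., 389, 815, 540, 661, ., 552, ., .]

3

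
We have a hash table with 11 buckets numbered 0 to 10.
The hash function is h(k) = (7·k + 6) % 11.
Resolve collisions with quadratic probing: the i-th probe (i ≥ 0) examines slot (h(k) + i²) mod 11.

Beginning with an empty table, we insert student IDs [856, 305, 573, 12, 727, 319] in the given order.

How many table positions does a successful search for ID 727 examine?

4

Insert 856: h=3, slot 3 empty → index 3.
Insert 305: h=7, slot 7 empty → index 7.
Insert 573: h=2, slot 2 empty → index 2.
Insert 12: h=2, slots 2,3 occupied → index 6.
Insert 727: h=2, slots 2,3,6 occupied → index 0.
Insert 319: h=6, slots 6,7 occupied → index 10.
Table: [727, —, 573, 856, —, —, 12, 305, —, —, 319]
Lookup 727: h=2, probe 2,3,6,0 → found at 0.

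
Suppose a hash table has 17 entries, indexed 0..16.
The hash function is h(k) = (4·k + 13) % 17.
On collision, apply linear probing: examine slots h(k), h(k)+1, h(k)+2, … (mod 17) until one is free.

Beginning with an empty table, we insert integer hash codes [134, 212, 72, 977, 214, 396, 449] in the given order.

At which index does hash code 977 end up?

Insert 134: h=5, slot 5 empty → index 5.
Insert 212: h=11, slot 11 empty → index 11.
Insert 72: h=12, slot 12 empty → index 12.
Insert 977: h=11, slots 11,12 occupied → index 13.
Insert 214: h=2, slot 2 empty → index 2.
Insert 396: h=16, slot 16 empty → index 16.
Insert 449: h=7, slot 7 empty → index 7.
Table: [—, —, 214, —, —, 134, —, 449, —, —, —, 212, 72, 977, —, —, 396]

13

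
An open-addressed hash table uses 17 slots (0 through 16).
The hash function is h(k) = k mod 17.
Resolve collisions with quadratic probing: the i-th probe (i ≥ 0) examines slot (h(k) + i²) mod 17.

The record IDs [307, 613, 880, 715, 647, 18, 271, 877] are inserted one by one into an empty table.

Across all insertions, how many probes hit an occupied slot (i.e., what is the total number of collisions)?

11

307: h=1 -> slot 1
613: h=1, probe 1,2 -> slot 2
880: h=13 -> slot 13
715: h=1, probe 1,2,5 -> slot 5
647: h=1, probe 1,2,5,10 -> slot 10
18: h=1, probe 1,2,5,10,0 -> slot 0
271: h=16 -> slot 16
877: h=10, probe 10,11 -> slot 11
Table: [18, 307, 613, -, -, 715, -, -, -, -, 647, 877, -, 880, -, -, 271]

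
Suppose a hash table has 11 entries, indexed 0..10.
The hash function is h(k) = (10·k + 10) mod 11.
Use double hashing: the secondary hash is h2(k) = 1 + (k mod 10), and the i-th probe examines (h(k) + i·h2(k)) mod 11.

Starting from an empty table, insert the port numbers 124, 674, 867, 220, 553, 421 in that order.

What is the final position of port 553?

124: h=7 -> slot 7
674: h=7, h2=5, probe 7,1 -> slot 1
867: h=1, h2=8, probe 1,9 -> slot 9
220: h=10 -> slot 10
553: h=7, h2=4, probe 7,0 -> slot 0
421: h=7, h2=2, probe 7,9,0,2 -> slot 2
Table: [553, 674, 421, _, _, _, _, 124, _, 867, 220]

0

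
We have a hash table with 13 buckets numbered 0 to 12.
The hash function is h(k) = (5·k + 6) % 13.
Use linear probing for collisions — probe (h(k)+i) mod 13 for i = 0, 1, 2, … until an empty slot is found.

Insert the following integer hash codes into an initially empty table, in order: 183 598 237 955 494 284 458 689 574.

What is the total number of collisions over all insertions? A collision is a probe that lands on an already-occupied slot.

183 hashes to 11; slot 11 is free => place at 11.
598 hashes to 6; slot 6 is free => place at 6.
237 hashes to 8; slot 8 is free => place at 8.
955 hashes to 10; slot 10 is free => place at 10.
494 hashes to 6; 6 taken => place at 7.
284 hashes to 9; slot 9 is free => place at 9.
458 hashes to 8; 8,9,10,11 taken => place at 12.
689 hashes to 6; 6,7,8,9,10,11,12 taken => place at 0.
574 hashes to 3; slot 3 is free => place at 3.
Table: [689, -, -, 574, -, -, 598, 494, 237, 284, 955, 183, 458]

12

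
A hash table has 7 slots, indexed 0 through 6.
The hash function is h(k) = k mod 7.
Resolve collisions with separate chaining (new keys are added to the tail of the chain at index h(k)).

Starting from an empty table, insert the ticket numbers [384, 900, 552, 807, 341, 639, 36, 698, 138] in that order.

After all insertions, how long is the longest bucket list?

3

Insert 384: h=6, bucket 6 empty → new chain.
Insert 900: h=4, bucket 4 empty → new chain.
Insert 552: h=6, bucket 6 nonempty → append to chain.
Insert 807: h=2, bucket 2 empty → new chain.
Insert 341: h=5, bucket 5 empty → new chain.
Insert 639: h=2, bucket 2 nonempty → append to chain.
Insert 36: h=1, bucket 1 empty → new chain.
Insert 698: h=5, bucket 5 nonempty → append to chain.
Insert 138: h=5, bucket 5 nonempty → append to chain.
Final buckets:
0: _
1: 36
2: 807 -> 639
3: _
4: 900
5: 341 -> 698 -> 138
6: 384 -> 552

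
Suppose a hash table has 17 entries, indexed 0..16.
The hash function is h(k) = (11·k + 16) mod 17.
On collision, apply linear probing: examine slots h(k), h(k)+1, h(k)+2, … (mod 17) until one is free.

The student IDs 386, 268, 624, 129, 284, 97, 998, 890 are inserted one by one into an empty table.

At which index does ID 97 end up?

Insert 386: h=12, slot 12 empty -> index 12.
Insert 268: h=6, slot 6 empty -> index 6.
Insert 624: h=12, slot 12 occupied -> index 13.
Insert 129: h=7, slot 7 empty -> index 7.
Insert 284: h=12, slots 12,13 occupied -> index 14.
Insert 97: h=12, slots 12,13,14 occupied -> index 15.
Insert 998: h=12, slots 12,13,14,15 occupied -> index 16.
Insert 890: h=14, slots 14,15,16 occupied -> index 0.
Table: [890, ∅, ∅, ∅, ∅, ∅, 268, 129, ∅, ∅, ∅, ∅, 386, 624, 284, 97, 998]

15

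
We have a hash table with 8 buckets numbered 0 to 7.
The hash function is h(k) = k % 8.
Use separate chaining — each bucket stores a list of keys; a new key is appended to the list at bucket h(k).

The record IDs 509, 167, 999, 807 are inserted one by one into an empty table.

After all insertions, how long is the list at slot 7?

3

Insert 509: h=5, bucket 5 empty -> new chain.
Insert 167: h=7, bucket 7 empty -> new chain.
Insert 999: h=7, bucket 7 nonempty -> append to chain.
Insert 807: h=7, bucket 7 nonempty -> append to chain.
Final buckets:
0: ∅
1: ∅
2: ∅
3: ∅
4: ∅
5: 509
6: ∅
7: 167 -> 999 -> 807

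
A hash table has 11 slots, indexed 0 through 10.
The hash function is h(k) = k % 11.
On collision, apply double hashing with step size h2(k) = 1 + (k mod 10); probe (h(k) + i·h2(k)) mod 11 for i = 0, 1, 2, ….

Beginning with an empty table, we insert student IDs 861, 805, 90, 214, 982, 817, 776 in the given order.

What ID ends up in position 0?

861 hashes to 3; slot 3 is free -> place at 3.
805 hashes to 2; slot 2 is free -> place at 2.
90 hashes to 2, h2=1; 2,3 taken -> place at 4.
214 hashes to 5; slot 5 is free -> place at 5.
982 hashes to 3, h2=3; 3 taken -> place at 6.
817 hashes to 3, h2=8; 3 taken -> place at 0.
776 hashes to 6, h2=7; 6,2 taken -> place at 9.
Table: [817, -, 805, 861, 90, 214, 982, -, -, 776, -]

817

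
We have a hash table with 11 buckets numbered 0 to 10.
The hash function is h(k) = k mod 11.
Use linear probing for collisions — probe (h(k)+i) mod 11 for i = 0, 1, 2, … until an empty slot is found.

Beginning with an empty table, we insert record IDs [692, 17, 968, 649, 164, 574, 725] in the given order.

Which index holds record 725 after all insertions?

Insert 692: h=10, slot 10 empty -> index 10.
Insert 17: h=6, slot 6 empty -> index 6.
Insert 968: h=0, slot 0 empty -> index 0.
Insert 649: h=0, slot 0 occupied -> index 1.
Insert 164: h=10, slots 10,0,1 occupied -> index 2.
Insert 574: h=2, slot 2 occupied -> index 3.
Insert 725: h=10, slots 10,0,1,2,3 occupied -> index 4.
Table: [968, 649, 164, 574, 725, _, 17, _, _, _, 692]

4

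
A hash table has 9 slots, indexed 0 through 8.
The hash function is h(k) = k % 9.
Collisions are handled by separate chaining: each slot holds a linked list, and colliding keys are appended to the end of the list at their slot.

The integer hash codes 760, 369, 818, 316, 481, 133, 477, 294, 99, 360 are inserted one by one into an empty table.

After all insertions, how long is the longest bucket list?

Insert 760: h=4, bucket 4 empty -> new chain.
Insert 369: h=0, bucket 0 empty -> new chain.
Insert 818: h=8, bucket 8 empty -> new chain.
Insert 316: h=1, bucket 1 empty -> new chain.
Insert 481: h=4, bucket 4 nonempty -> append to chain.
Insert 133: h=7, bucket 7 empty -> new chain.
Insert 477: h=0, bucket 0 nonempty -> append to chain.
Insert 294: h=6, bucket 6 empty -> new chain.
Insert 99: h=0, bucket 0 nonempty -> append to chain.
Insert 360: h=0, bucket 0 nonempty -> append to chain.
Final buckets:
0: 369 -> 477 -> 99 -> 360
1: 316
2: —
3: —
4: 760 -> 481
5: —
6: 294
7: 133
8: 818

4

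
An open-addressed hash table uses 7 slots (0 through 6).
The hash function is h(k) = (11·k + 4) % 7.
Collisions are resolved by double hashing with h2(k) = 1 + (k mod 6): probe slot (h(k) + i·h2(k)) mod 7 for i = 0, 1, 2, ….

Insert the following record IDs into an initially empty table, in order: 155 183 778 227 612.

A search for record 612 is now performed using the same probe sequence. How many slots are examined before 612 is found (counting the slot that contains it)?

155 hashes to 1; slot 1 is free → place at 1.
183 hashes to 1, h2=4; 1 taken → place at 5.
778 hashes to 1, h2=5; 1 taken → place at 6.
227 hashes to 2; slot 2 is free → place at 2.
612 hashes to 2, h2=1; 2 taken → place at 3.
Table: [., 155, 227, 612, ., 183, 778]
Lookup 612: h=2, h2=1, probe 2,3 → found at 3.

2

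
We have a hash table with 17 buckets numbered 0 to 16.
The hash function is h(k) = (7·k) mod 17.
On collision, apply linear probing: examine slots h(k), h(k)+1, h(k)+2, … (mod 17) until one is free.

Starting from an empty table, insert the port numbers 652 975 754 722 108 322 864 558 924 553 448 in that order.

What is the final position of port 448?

652 hashes to 8; slot 8 is free => place at 8.
975 hashes to 8; 8 taken => place at 9.
754 hashes to 8; 8,9 taken => place at 10.
722 hashes to 5; slot 5 is free => place at 5.
108 hashes to 8; 8,9,10 taken => place at 11.
322 hashes to 10; 10,11 taken => place at 12.
864 hashes to 13; slot 13 is free => place at 13.
558 hashes to 13; 13 taken => place at 14.
924 hashes to 8; 8,9,10,11,12,13,14 taken => place at 15.
553 hashes to 12; 12,13,14,15 taken => place at 16.
448 hashes to 8; 8,9,10,11,12,13,14,15,16 taken => place at 0.
Table: [448, —, —, —, —, 722, —, —, 652, 975, 754, 108, 322, 864, 558, 924, 553]

0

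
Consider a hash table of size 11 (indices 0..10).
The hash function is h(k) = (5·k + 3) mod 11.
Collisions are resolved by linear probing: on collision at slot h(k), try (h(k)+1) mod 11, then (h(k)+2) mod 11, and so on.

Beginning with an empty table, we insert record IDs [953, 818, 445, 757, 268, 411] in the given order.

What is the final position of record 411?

3

Insert 953: h=5, slot 5 empty → index 5.
Insert 818: h=1, slot 1 empty → index 1.
Insert 445: h=6, slot 6 empty → index 6.
Insert 757: h=4, slot 4 empty → index 4.
Insert 268: h=1, slot 1 occupied → index 2.
Insert 411: h=1, slots 1,2 occupied → index 3.
Table: [_, 818, 268, 411, 757, 953, 445, _, _, _, _]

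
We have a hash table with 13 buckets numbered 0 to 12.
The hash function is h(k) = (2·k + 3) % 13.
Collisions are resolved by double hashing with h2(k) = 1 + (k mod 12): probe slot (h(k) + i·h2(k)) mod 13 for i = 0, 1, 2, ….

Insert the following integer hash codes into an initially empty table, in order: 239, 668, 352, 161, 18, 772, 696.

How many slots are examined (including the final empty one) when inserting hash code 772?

Insert 239: h=0, slot 0 empty => index 0.
Insert 668: h=0, h2=9, slot 0 occupied => index 9.
Insert 352: h=5, slot 5 empty => index 5.
Insert 161: h=0, h2=6, slot 0 occupied => index 6.
Insert 18: h=0, h2=7, slot 0 occupied => index 7.
Insert 772: h=0, h2=5, slots 0,5 occupied => index 10.
Insert 696: h=4, slot 4 empty => index 4.
Table: [239, —, —, —, 696, 352, 161, 18, —, 668, 772, —, —]

3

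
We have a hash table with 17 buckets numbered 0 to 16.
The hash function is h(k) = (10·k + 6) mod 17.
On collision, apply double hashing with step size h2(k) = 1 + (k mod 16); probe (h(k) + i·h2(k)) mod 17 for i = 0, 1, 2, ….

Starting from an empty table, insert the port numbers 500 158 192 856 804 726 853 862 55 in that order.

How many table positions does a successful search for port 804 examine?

2

500 hashes to 8; slot 8 is free → place at 8.
158 hashes to 5; slot 5 is free → place at 5.
192 hashes to 5, h2=1; 5 taken → place at 6.
856 hashes to 15; slot 15 is free → place at 15.
804 hashes to 5, h2=5; 5 taken → place at 10.
726 hashes to 7; slot 7 is free → place at 7.
853 hashes to 2; slot 2 is free → place at 2.
862 hashes to 7, h2=15; 7,5 taken → place at 3.
55 hashes to 12; slot 12 is free → place at 12.
Table: [—, —, 853, 862, —, 158, 192, 726, 500, —, 804, —, 55, —, —, 856, —]
Lookup 804: h=5, h2=5, probe 5,10 → found at 10.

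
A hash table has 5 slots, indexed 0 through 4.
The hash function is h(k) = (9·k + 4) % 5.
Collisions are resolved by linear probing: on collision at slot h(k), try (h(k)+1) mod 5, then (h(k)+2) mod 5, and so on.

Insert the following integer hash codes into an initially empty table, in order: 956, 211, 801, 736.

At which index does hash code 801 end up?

0

956: h=3 → slot 3
211: h=3, probe 3,4 → slot 4
801: h=3, probe 3,4,0 → slot 0
736: h=3, probe 3,4,0,1 → slot 1
Table: [801, 736, _, 956, 211]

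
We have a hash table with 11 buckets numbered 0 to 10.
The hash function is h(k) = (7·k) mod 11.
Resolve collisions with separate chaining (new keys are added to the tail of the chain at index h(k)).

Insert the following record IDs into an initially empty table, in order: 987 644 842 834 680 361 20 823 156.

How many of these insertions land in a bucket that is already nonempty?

987 → bucket 1
644 → bucket 9
842 → bucket 9 (collision)
834 → bucket 8
680 → bucket 8 (collision)
361 → bucket 8 (collision)
20 → bucket 8 (collision)
823 → bucket 8 (collision)
156 → bucket 3
Final buckets:
0: —
1: 987
2: —
3: 156
4: —
5: —
6: —
7: —
8: 834 -> 680 -> 361 -> 20 -> 823
9: 644 -> 842
10: —

5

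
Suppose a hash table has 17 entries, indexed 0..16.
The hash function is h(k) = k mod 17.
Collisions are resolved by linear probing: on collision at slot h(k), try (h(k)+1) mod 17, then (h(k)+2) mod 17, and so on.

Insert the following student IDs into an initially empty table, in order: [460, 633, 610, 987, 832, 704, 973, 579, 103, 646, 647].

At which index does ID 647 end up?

Insert 460: h=1, slot 1 empty → index 1.
Insert 633: h=4, slot 4 empty → index 4.
Insert 610: h=15, slot 15 empty → index 15.
Insert 987: h=1, slot 1 occupied → index 2.
Insert 832: h=16, slot 16 empty → index 16.
Insert 704: h=7, slot 7 empty → index 7.
Insert 973: h=4, slot 4 occupied → index 5.
Insert 579: h=1, slots 1,2 occupied → index 3.
Insert 103: h=1, slots 1,2,3,4,5 occupied → index 6.
Insert 646: h=0, slot 0 empty → index 0.
Insert 647: h=1, slots 1,2,3,4,5,6,7 occupied → index 8.
Table: [646, 460, 987, 579, 633, 973, 103, 704, 647, —, —, —, —, —, —, 610, 832]

8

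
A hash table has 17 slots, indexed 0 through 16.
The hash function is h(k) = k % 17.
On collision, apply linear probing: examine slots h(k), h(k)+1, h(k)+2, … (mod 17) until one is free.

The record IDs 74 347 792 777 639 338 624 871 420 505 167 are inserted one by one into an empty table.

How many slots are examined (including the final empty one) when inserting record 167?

Insert 74: h=6, slot 6 empty => index 6.
Insert 347: h=7, slot 7 empty => index 7.
Insert 792: h=10, slot 10 empty => index 10.
Insert 777: h=12, slot 12 empty => index 12.
Insert 639: h=10, slot 10 occupied => index 11.
Insert 338: h=15, slot 15 empty => index 15.
Insert 624: h=12, slot 12 occupied => index 13.
Insert 871: h=4, slot 4 empty => index 4.
Insert 420: h=12, slots 12,13 occupied => index 14.
Insert 505: h=12, slots 12,13,14,15 occupied => index 16.
Insert 167: h=14, slots 14,15,16 occupied => index 0.
Table: [167, _, _, _, 871, _, 74, 347, _, _, 792, 639, 777, 624, 420, 338, 505]

4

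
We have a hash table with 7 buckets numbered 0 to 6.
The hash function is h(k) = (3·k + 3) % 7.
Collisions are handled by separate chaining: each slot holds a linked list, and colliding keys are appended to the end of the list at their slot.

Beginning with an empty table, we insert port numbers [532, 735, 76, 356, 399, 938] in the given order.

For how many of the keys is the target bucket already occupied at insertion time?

4

Insert 532: h=3, bucket 3 empty -> new chain.
Insert 735: h=3, bucket 3 nonempty -> append to chain.
Insert 76: h=0, bucket 0 empty -> new chain.
Insert 356: h=0, bucket 0 nonempty -> append to chain.
Insert 399: h=3, bucket 3 nonempty -> append to chain.
Insert 938: h=3, bucket 3 nonempty -> append to chain.
Final buckets:
0: 76 -> 356
1: —
2: —
3: 532 -> 735 -> 399 -> 938
4: —
5: —
6: —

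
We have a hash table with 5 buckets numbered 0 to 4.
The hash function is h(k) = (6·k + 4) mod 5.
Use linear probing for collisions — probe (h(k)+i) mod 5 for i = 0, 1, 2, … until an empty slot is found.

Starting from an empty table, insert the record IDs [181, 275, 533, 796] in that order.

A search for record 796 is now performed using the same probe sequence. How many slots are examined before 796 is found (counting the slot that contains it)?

Insert 181: h=0, slot 0 empty → index 0.
Insert 275: h=4, slot 4 empty → index 4.
Insert 533: h=2, slot 2 empty → index 2.
Insert 796: h=0, slot 0 occupied → index 1.
Table: [181, 796, 533, ∅, 275]
Lookup 796: h=0, probe 0,1 → found at 1.

2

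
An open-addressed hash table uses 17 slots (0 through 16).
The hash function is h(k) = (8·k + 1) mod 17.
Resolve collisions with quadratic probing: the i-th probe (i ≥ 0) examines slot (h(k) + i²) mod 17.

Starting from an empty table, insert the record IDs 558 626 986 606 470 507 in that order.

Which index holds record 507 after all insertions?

15

Insert 558: h=11, slot 11 empty -> index 11.
Insert 626: h=11, slot 11 occupied -> index 12.
Insert 986: h=1, slot 1 empty -> index 1.
Insert 606: h=4, slot 4 empty -> index 4.
Insert 470: h=4, slot 4 occupied -> index 5.
Insert 507: h=11, slots 11,12 occupied -> index 15.
Table: [., 986, ., ., 606, 470, ., ., ., ., ., 558, 626, ., ., 507, .]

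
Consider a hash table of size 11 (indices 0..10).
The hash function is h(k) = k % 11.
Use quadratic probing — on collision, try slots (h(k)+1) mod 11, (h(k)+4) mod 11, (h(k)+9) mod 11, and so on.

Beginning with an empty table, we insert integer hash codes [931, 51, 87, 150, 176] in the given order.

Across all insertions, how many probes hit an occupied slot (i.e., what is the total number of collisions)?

4

931: h=7 -> slot 7
51: h=7, probe 7,8 -> slot 8
87: h=10 -> slot 10
150: h=7, probe 7,8,0 -> slot 0
176: h=0, probe 0,1 -> slot 1
Table: [150, 176, ∅, ∅, ∅, ∅, ∅, 931, 51, ∅, 87]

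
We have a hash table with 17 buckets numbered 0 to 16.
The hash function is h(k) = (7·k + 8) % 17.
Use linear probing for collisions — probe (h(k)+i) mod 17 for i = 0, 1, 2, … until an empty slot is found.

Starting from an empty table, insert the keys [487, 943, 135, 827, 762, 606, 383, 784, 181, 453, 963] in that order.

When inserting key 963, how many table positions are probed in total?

Insert 487: h=0, slot 0 empty => index 0.
Insert 943: h=13, slot 13 empty => index 13.
Insert 135: h=1, slot 1 empty => index 1.
Insert 827: h=0, slots 0,1 occupied => index 2.
Insert 762: h=4, slot 4 empty => index 4.
Insert 606: h=0, slots 0,1,2 occupied => index 3.
Insert 383: h=3, slots 3,4 occupied => index 5.
Insert 784: h=5, slot 5 occupied => index 6.
Insert 181: h=0, slots 0,1,2,3,4,5,6 occupied => index 7.
Insert 453: h=0, slots 0,1,2,3,4,5,6,7 occupied => index 8.
Insert 963: h=0, slots 0,1,2,3,4,5,6,7,8 occupied => index 9.
Table: [487, 135, 827, 606, 762, 383, 784, 181, 453, 963, ∅, ∅, ∅, 943, ∅, ∅, ∅]

10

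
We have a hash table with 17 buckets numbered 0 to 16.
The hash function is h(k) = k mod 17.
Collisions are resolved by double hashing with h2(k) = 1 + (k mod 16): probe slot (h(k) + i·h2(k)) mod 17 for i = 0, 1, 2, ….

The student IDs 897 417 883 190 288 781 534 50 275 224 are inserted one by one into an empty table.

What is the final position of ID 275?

11

897: h=13 → slot 13
417: h=9 → slot 9
883: h=16 → slot 16
190: h=3 → slot 3
288: h=16, h2=1, probe 16,0 → slot 0
781: h=16, h2=14, probe 16,13,10 → slot 10
534: h=7 → slot 7
50: h=16, h2=3, probe 16,2 → slot 2
275: h=3, h2=4, probe 3,7,11 → slot 11
224: h=3, h2=1, probe 3,4 → slot 4
Table: [288, ∅, 50, 190, 224, ∅, ∅, 534, ∅, 417, 781, 275, ∅, 897, ∅, ∅, 883]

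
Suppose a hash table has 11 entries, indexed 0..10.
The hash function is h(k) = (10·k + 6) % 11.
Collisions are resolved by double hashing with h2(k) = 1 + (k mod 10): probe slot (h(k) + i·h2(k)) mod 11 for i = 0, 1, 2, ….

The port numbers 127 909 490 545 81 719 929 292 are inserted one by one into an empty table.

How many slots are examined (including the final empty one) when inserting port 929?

127 hashes to 0; slot 0 is free -> place at 0.
909 hashes to 10; slot 10 is free -> place at 10.
490 hashes to 0, h2=1; 0 taken -> place at 1.
545 hashes to 0, h2=6; 0 taken -> place at 6.
81 hashes to 2; slot 2 is free -> place at 2.
719 hashes to 2, h2=10; 2,1,0,10 taken -> place at 9.
929 hashes to 1, h2=10; 1,0,10,9 taken -> place at 8.
292 hashes to 0, h2=3; 0 taken -> place at 3.
Table: [127, 490, 81, 292, ., ., 545, ., 929, 719, 909]

5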